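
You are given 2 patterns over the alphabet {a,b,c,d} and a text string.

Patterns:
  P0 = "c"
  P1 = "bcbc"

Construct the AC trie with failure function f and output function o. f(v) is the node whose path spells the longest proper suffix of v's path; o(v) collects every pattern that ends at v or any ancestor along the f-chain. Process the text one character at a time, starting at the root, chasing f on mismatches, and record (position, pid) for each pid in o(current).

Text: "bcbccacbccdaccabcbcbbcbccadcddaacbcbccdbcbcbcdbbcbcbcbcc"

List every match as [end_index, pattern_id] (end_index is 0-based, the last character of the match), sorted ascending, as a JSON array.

Construct AC machine:
Trie nodes:
  0='ε' goto b→2 c→1
  1='c' goto ·  ←P0
  2='b' goto c→3
  3='bc' goto b→4
  4='bcb' goto c→5
  5='bcbc' goto ·  ←P1

BFS fail/out derivation:
  n1('c'): parent n0 fail=0; on 'c' 0 → fail=0;  out {0}∪∅={0}
  n2('b'): parent n0 fail=0; on 'b' 0 → fail=0;  out ∅∪∅=∅
  n3('bc'): parent n2 fail=0; on 'c' 0 → fail=1;  out ∅∪{0}={0}
  n4('bcb'): parent n3 fail=1; on 'b' 1→0 → fail=2;  out ∅∪∅=∅
  n5('bcbc'): parent n4 fail=2; on 'c' 2 → fail=3;  out {1}∪{0}={0,1}

Scan:
i=0 'b': node 0→2
i=1 'c': node 2→3  → match P0@[1:1]
i=2 'b': node 3→4
i=3 'c': node 4→5  → match P0@[3:3],P1@[0:3]
i=4 'c': node 5→1 (fail-walked)  → match P0@[4:4]
i=5 'a': node 1→0 (fail-walked)
i=6 'c': node 0→1  → match P0@[6:6]
i=7 'b': node 1→2 (fail-walked)
i=8 'c': node 2→3  → match P0@[8:8]
i=9 'c': node 3→1 (fail-walked)  → match P0@[9:9]
i=10 'd': node 1→0 (fail-walked)
i=11 'a': node 0→0
i=12 'c': node 0→1  → match P0@[12:12]
i=13 'c': node 1→1 (fail-walked)  → match P0@[13:13]
i=14 'a': node 1→0 (fail-walked)
i=15 'b': node 0→2
i=16 'c': node 2→3  → match P0@[16:16]
i=17 'b': node 3→4
i=18 'c': node 4→5  → match P0@[18:18],P1@[15:18]
i=19 'b': node 5→4 (fail-walked)
i=20 'b': node 4→2 (fail-walked)
i=21 'c': node 2→3  → match P0@[21:21]
i=22 'b': node 3→4
i=23 'c': node 4→5  → match P0@[23:23],P1@[20:23]
i=24 'c': node 5→1 (fail-walked)  → match P0@[24:24]
i=25 'a': node 1→0 (fail-walked)
i=26 'd': node 0→0
i=27 'c': node 0→1  → match P0@[27:27]
i=28 'd': node 1→0 (fail-walked)
i=29 'd': node 0→0
i=30 'a': node 0→0
i=31 'a': node 0→0
i=32 'c': node 0→1  → match P0@[32:32]
i=33 'b': node 1→2 (fail-walked)
i=34 'c': node 2→3  → match P0@[34:34]
i=35 'b': node 3→4
i=36 'c': node 4→5  → match P0@[36:36],P1@[33:36]
i=37 'c': node 5→1 (fail-walked)  → match P0@[37:37]
i=38 'd': node 1→0 (fail-walked)
i=39 'b': node 0→2
i=40 'c': node 2→3  → match P0@[40:40]
i=41 'b': node 3→4
i=42 'c': node 4→5  → match P0@[42:42],P1@[39:42]
i=43 'b': node 5→4 (fail-walked)
i=44 'c': node 4→5  → match P0@[44:44],P1@[41:44]
i=45 'd': node 5→0 (fail-walked)
i=46 'b': node 0→2
i=47 'b': node 2→2 (fail-walked)
i=48 'c': node 2→3  → match P0@[48:48]
i=49 'b': node 3→4
i=50 'c': node 4→5  → match P0@[50:50],P1@[47:50]
i=51 'b': node 5→4 (fail-walked)
i=52 'c': node 4→5  → match P0@[52:52],P1@[49:52]
i=53 'b': node 5→4 (fail-walked)
i=54 'c': node 4→5  → match P0@[54:54],P1@[51:54]
i=55 'c': node 5→1 (fail-walked)  → match P0@[55:55]

Result: [[1,0],[3,0],[3,1],[4,0],[6,0],[8,0],[9,0],[12,0],[13,0],[16,0],[18,0],[18,1],[21,0],[23,0],[23,1],[24,0],[27,0],[32,0],[34,0],[36,0],[36,1],[37,0],[40,0],[42,0],[42,1],[44,0],[44,1],[48,0],[50,0],[50,1],[52,0],[52,1],[54,0],[54,1],[55,0]]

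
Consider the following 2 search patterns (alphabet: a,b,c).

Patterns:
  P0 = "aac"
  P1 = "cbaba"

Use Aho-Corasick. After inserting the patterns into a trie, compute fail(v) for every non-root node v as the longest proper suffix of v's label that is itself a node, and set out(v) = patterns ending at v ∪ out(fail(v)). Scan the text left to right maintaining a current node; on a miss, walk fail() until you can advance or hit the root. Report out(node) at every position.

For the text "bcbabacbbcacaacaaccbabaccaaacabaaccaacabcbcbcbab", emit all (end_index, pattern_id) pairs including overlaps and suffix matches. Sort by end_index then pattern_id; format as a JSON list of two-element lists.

Build automaton:
Trie nodes:
  n0 'ε': a→1 c→4
  n1 'a': a→2
  n2 'aa': c→3
  n3 'aac': ·  ←P0
  n4 'c': b→5
  n5 'cb': a→6
  n6 'cba': b→7
  n7 'cbab': a→8
  n8 'cbaba': ·  ←P1

Failure links (BFS by depth):
  fail(1) 'a': from fail(0)=0 chase 'a': 0 ⇒ 0;  out=∅∪out(0)=∅
  fail(4) 'c': from fail(0)=0 chase 'c': 0 ⇒ 0;  out=∅∪out(0)=∅
  fail(2) 'aa': from fail(1)=0 chase 'a': 0 ⇒ 1;  out=∅∪out(1)=∅
  fail(5) 'cb': from fail(4)=0 chase 'b': 0 ⇒ 0;  out=∅∪out(0)=∅
  fail(3) 'aac': from fail(2)=1 chase 'c': 1→0 ⇒ 4;  out={0}∪out(4)={0}
  fail(6) 'cba': from fail(5)=0 chase 'a': 0 ⇒ 1;  out=∅∪out(1)=∅
  fail(7) 'cbab': from fail(6)=1 chase 'b': 1→0 ⇒ 0;  out=∅∪out(0)=∅
  fail(8) 'cbaba': from fail(7)=0 chase 'a': 0 ⇒ 1;  out={1}∪out(1)={1}

Text stream:
pos 0 'b': at 0
pos 1 'c': at 4
pos 2 'b': at 5
pos 3 'a': at 6
pos 4 'b': at 7
pos 5 'a': at 8  → match P1@[1:5]
pos 6 'c': at 4 (via fail)
pos 7 'b': at 5
pos 8 'b': at 0 (via fail)
pos 9 'c': at 4
pos 10 'a': at 1 (via fail)
pos 11 'c': at 4 (via fail)
pos 12 'a': at 1 (via fail)
pos 13 'a': at 2
pos 14 'c': at 3  → match P0@[12:14]
pos 15 'a': at 1 (via fail)
pos 16 'a': at 2
pos 17 'c': at 3  → match P0@[15:17]
pos 18 'c': at 4 (via fail)
pos 19 'b': at 5
pos 20 'a': at 6
pos 21 'b': at 7
pos 22 'a': at 8  → match P1@[18:22]
pos 23 'c': at 4 (via fail)
pos 24 'c': at 4 (via fail)
pos 25 'a': at 1 (via fail)
pos 26 'a': at 2
pos 27 'a': at 2 (via fail)
pos 28 'c': at 3  → match P0@[26:28]
pos 29 'a': at 1 (via fail)
pos 30 'b': at 0 (via fail)
pos 31 'a': at 1
pos 32 'a': at 2
pos 33 'c': at 3  → match P0@[31:33]
pos 34 'c': at 4 (via fail)
pos 35 'a': at 1 (via fail)
pos 36 'a': at 2
pos 37 'c': at 3  → match P0@[35:37]
pos 38 'a': at 1 (via fail)
pos 39 'b': at 0 (via fail)
pos 40 'c': at 4
pos 41 'b': at 5
pos 42 'c': at 4 (via fail)
pos 43 'b': at 5
pos 44 'c': at 4 (via fail)
pos 45 'b': at 5
pos 46 'a': at 6
pos 47 'b': at 7

All matches (sorted): [[5,1],[14,0],[17,0],[22,1],[28,0],[33,0],[37,0]]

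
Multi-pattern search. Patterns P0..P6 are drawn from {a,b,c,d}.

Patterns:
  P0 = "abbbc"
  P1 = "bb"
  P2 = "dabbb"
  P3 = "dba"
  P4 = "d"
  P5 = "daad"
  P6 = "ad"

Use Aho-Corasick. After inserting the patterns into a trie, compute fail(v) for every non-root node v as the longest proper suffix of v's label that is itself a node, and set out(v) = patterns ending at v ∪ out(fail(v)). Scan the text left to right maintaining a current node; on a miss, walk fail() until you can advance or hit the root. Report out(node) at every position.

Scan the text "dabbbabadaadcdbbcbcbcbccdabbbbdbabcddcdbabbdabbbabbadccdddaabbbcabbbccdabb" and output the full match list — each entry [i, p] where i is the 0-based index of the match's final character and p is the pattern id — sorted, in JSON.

Build automaton:
Trie (insert patterns):
  n0 'ε': a→1 b→6 d→8
  n1 'a': b→2 d→17
  n2 'ab': b→3
  n3 'abb': b→4
  n4 'abbb': c→5
  n5 'abbbc': ·  [P0 ends]
  n6 'b': b→7
  n7 'bb': ·  [P1 ends]
  n8 'd': a→9 b→13  [P4 ends]
  n9 'da': a→15 b→10
  n10 'dab': b→11
  n11 'dabb': b→12
  n12 'dabbb': ·  [P2 ends]
  n13 'db': a→14
  n14 'dba': ·  [P3 ends]
  n15 'daa': d→16
  n16 'daad': ·  [P5 ends]
  n17 'ad': ·  [P6 ends]

Failure links (BFS by depth):
  n1('a'): parent n0 fail=0; on 'a' 0 → fail=0;  out ∅∪∅=∅
  n6('b'): parent n0 fail=0; on 'b' 0 → fail=0;  out ∅∪∅=∅
  n8('d'): parent n0 fail=0; on 'd' 0 → fail=0;  out {4}∪∅={4}
  n2('ab'): parent n1 fail=0; on 'b' 0 → fail=6;  out ∅∪∅=∅
  n7('bb'): parent n6 fail=0; on 'b' 0 → fail=6;  out {1}∪∅={1}
  n9('da'): parent n8 fail=0; on 'a' 0 → fail=1;  out ∅∪∅=∅
  n13('db'): parent n8 fail=0; on 'b' 0 → fail=6;  out ∅∪∅=∅
  n17('ad'): parent n1 fail=0; on 'd' 0 → fail=8;  out {6}∪{4}={4,6}
  n3('abb'): parent n2 fail=6; on 'b' 6 → fail=7;  out ∅∪{1}={1}
  n10('dab'): parent n9 fail=1; on 'b' 1 → fail=2;  out ∅∪∅=∅
  n14('dba'): parent n13 fail=6; on 'a' 6→0 → fail=1;  out {3}∪∅={3}
  n15('daa'): parent n9 fail=1; on 'a' 1→0 → fail=1;  out ∅∪∅=∅
  n4('abbb'): parent n3 fail=7; on 'b' 7→6 → fail=7;  out ∅∪{1}={1}
  n11('dabb'): parent n10 fail=2; on 'b' 2 → fail=3;  out ∅∪{1}={1}
  n16('daad'): parent n15 fail=1; on 'd' 1 → fail=17;  out {5}∪{4,6}={4,5,6}
  n5('abbbc'): parent n4 fail=7; on 'c' 7→6→0 → fail=0;  out {0}∪∅={0}
  n12('dabbb'): parent n11 fail=3; on 'b' 3 → fail=4;  out {2}∪{1}={1,2}

Text stream:
pos 0 'd': at 8  ** P4@[0:0]
pos 1 'a': at 9
pos 2 'b': at 10
pos 3 'b': at 11  ** P1@[2:3]
pos 4 'b': at 12  ** P1@[3:4],P2@[0:4]
pos 5 'a': at 1 ·f
pos 6 'b': at 2
pos 7 'a': at 1 ·f
pos 8 'd': at 17  ** P4@[8:8],P6@[7:8]
pos 9 'a': at 9 ·f
pos 10 'a': at 15
pos 11 'd': at 16  ** P4@[11:11],P5@[8:11],P6@[10:11]
pos 12 'c': at 0 ·f
pos 13 'd': at 8  ** P4@[13:13]
pos 14 'b': at 13
pos 15 'b': at 7 ·f  ** P1@[14:15]
pos 16 'c': at 0 ·f
pos 17 'b': at 6
pos 18 'c': at 0 ·f
pos 19 'b': at 6
pos 20 'c': at 0 ·f
pos 21 'b': at 6
pos 22 'c': at 0 ·f
pos 23 'c': at 0
pos 24 'd': at 8  ** P4@[24:24]
pos 25 'a': at 9
pos 26 'b': at 10
pos 27 'b': at 11  ** P1@[26:27]
pos 28 'b': at 12  ** P1@[27:28],P2@[24:28]
pos 29 'b': at 7 ·f  ** P1@[28:29]
pos 30 'd': at 8 ·f  ** P4@[30:30]
pos 31 'b': at 13
pos 32 'a': at 14  ** P3@[30:32]
pos 33 'b': at 2 ·f
pos 34 'c': at 0 ·f
pos 35 'd': at 8  ** P4@[35:35]
pos 36 'd': at 8 ·f  ** P4@[36:36]
pos 37 'c': at 0 ·f
pos 38 'd': at 8  ** P4@[38:38]
pos 39 'b': at 13
pos 40 'a': at 14  ** P3@[38:40]
pos 41 'b': at 2 ·f
pos 42 'b': at 3  ** P1@[41:42]
pos 43 'd': at 8 ·f  ** P4@[43:43]
pos 44 'a': at 9
pos 45 'b': at 10
pos 46 'b': at 11  ** P1@[45:46]
pos 47 'b': at 12  ** P1@[46:47],P2@[43:47]
pos 48 'a': at 1 ·f
pos 49 'b': at 2
pos 50 'b': at 3  ** P1@[49:50]
pos 51 'a': at 1 ·f
pos 52 'd': at 17  ** P4@[52:52],P6@[51:52]
pos 53 'c': at 0 ·f
pos 54 'c': at 0
pos 55 'd': at 8  ** P4@[55:55]
pos 56 'd': at 8 ·f  ** P4@[56:56]
pos 57 'd': at 8 ·f  ** P4@[57:57]
pos 58 'a': at 9
pos 59 'a': at 15
pos 60 'b': at 2 ·f
pos 61 'b': at 3  ** P1@[60:61]
pos 62 'b': at 4  ** P1@[61:62]
pos 63 'c': at 5  ** P0@[59:63]
pos 64 'a': at 1 ·f
pos 65 'b': at 2
pos 66 'b': at 3  ** P1@[65:66]
pos 67 'b': at 4  ** P1@[66:67]
pos 68 'c': at 5  ** P0@[64:68]
pos 69 'c': at 0 ·f
pos 70 'd': at 8  ** P4@[70:70]
pos 71 'a': at 9
pos 72 'b': at 10
pos 73 'b': at 11  ** P1@[72:73]

All matches (sorted): [[0,4],[3,1],[4,1],[4,2],[8,4],[8,6],[11,4],[11,5],[11,6],[13,4],[15,1],[24,4],[27,1],[28,1],[28,2],[29,1],[30,4],[32,3],[35,4],[36,4],[38,4],[40,3],[42,1],[43,4],[46,1],[47,1],[47,2],[50,1],[52,4],[52,6],[55,4],[56,4],[57,4],[61,1],[62,1],[63,0],[66,1],[67,1],[68,0],[70,4],[73,1]]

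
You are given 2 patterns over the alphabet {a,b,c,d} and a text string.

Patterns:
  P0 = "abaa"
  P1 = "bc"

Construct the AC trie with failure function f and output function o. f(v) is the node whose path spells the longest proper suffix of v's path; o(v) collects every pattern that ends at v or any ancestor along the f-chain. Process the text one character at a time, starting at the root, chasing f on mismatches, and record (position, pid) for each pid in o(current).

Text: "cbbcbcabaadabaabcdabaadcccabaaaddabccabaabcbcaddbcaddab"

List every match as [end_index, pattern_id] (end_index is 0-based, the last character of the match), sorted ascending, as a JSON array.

Construct AC machine:
Trie nodes:
  n0 'ε': a→1 b→5
  n1 'a': b→2
  n2 'ab': a→3
  n3 'aba': a→4
  n4 'abaa': ·  ←P0
  n5 'b': c→6
  n6 'bc': ·  ←P1

BFS fail/out derivation:
  n1('a'): parent n0 fail=0; on 'a' 0 → fail=0;  out ∅∪∅=∅
  n5('b'): parent n0 fail=0; on 'b' 0 → fail=0;  out ∅∪∅=∅
  n2('ab'): parent n1 fail=0; on 'b' 0 → fail=5;  out ∅∪∅=∅
  n6('bc'): parent n5 fail=0; on 'c' 0 → fail=0;  out {1}∪∅={1}
  n3('aba'): parent n2 fail=5; on 'a' 5→0 → fail=1;  out ∅∪∅=∅
  n4('abaa'): parent n3 fail=1; on 'a' 1→0 → fail=1;  out {0}∪∅={0}

Text stream:
i=0 'c': node 0→0
i=1 'b': node 0→5
i=2 'b': node 5→5 ·f
i=3 'c': node 5→6  ** P1@[2:3]
i=4 'b': node 6→5 ·f
i=5 'c': node 5→6  ** P1@[4:5]
i=6 'a': node 6→1 ·f
i=7 'b': node 1→2
i=8 'a': node 2→3
i=9 'a': node 3→4  ** P0@[6:9]
i=10 'd': node 4→0 ·f
i=11 'a': node 0→1
i=12 'b': node 1→2
i=13 'a': node 2→3
i=14 'a': node 3→4  ** P0@[11:14]
i=15 'b': node 4→2 ·f
i=16 'c': node 2→6 ·f  ** P1@[15:16]
i=17 'd': node 6→0 ·f
i=18 'a': node 0→1
i=19 'b': node 1→2
i=20 'a': node 2→3
i=21 'a': node 3→4  ** P0@[18:21]
i=22 'd': node 4→0 ·f
i=23 'c': node 0→0
i=24 'c': node 0→0
i=25 'c': node 0→0
i=26 'a': node 0→1
i=27 'b': node 1→2
i=28 'a': node 2→3
i=29 'a': node 3→4  ** P0@[26:29]
i=30 'a': node 4→1 ·f
i=31 'd': node 1→0 ·f
i=32 'd': node 0→0
i=33 'a': node 0→1
i=34 'b': node 1→2
i=35 'c': node 2→6 ·f  ** P1@[34:35]
i=36 'c': node 6→0 ·f
i=37 'a': node 0→1
i=38 'b': node 1→2
i=39 'a': node 2→3
i=40 'a': node 3→4  ** P0@[37:40]
i=41 'b': node 4→2 ·f
i=42 'c': node 2→6 ·f  ** P1@[41:42]
i=43 'b': node 6→5 ·f
i=44 'c': node 5→6  ** P1@[43:44]
i=45 'a': node 6→1 ·f
i=46 'd': node 1→0 ·f
i=47 'd': node 0→0
i=48 'b': node 0→5
i=49 'c': node 5→6  ** P1@[48:49]
i=50 'a': node 6→1 ·f
i=51 'd': node 1→0 ·f
i=52 'd': node 0→0
i=53 'a': node 0→1
i=54 'b': node 1→2

Result: [[3,1],[5,1],[9,0],[14,0],[16,1],[21,0],[29,0],[35,1],[40,0],[42,1],[44,1],[49,1]]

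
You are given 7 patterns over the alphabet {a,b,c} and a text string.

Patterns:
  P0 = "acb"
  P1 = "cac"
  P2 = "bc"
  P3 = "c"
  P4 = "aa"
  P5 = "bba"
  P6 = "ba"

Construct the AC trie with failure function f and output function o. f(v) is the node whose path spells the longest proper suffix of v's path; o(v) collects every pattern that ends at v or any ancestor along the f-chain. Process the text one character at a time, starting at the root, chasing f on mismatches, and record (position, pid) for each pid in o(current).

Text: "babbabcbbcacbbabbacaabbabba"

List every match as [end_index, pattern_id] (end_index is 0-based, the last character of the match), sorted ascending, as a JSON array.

Build automaton:
Trie (insert patterns):
  0='ε' goto a→1 b→7 c→4
  1='a' goto a→9 c→2
  2='ac' goto b→3
  3='acb' goto ·  [P0 ends]
  4='c' goto a→5  [P3 ends]
  5='ca' goto c→6
  6='cac' goto ·  [P1 ends]
  7='b' goto a→12 b→10 c→8
  8='bc' goto ·  [P2 ends]
  9='aa' goto ·  [P4 ends]
  10='bb' goto a→11
  11='bba' goto ·  [P5 ends]
  12='ba' goto ·  [P6 ends]

Failure links (BFS by depth):
  n1('a'): parent n0 fail=0; on 'a' 0 → fail=0;  out ∅∪∅=∅
  n4('c'): parent n0 fail=0; on 'c' 0 → fail=0;  out {3}∪∅={3}
  n7('b'): parent n0 fail=0; on 'b' 0 → fail=0;  out ∅∪∅=∅
  n2('ac'): parent n1 fail=0; on 'c' 0 → fail=4;  out ∅∪{3}={3}
  n5('ca'): parent n4 fail=0; on 'a' 0 → fail=1;  out ∅∪∅=∅
  n8('bc'): parent n7 fail=0; on 'c' 0 → fail=4;  out {2}∪{3}={2,3}
  n9('aa'): parent n1 fail=0; on 'a' 0 → fail=1;  out {4}∪∅={4}
  n10('bb'): parent n7 fail=0; on 'b' 0 → fail=7;  out ∅∪∅=∅
  n12('ba'): parent n7 fail=0; on 'a' 0 → fail=1;  out {6}∪∅={6}
  n3('acb'): parent n2 fail=4; on 'b' 4→0 → fail=7;  out {0}∪∅={0}
  n6('cac'): parent n5 fail=1; on 'c' 1 → fail=2;  out {1}∪{3}={1,3}
  n11('bba'): parent n10 fail=7; on 'a' 7 → fail=12;  out {5}∪{6}={5,6}

Scan:
i=0 'b': node 0→7
i=1 'a': node 7→12  emit P6@[0:1]
i=2 'b': node 12→7 ·f
i=3 'b': node 7→10
i=4 'a': node 10→11  emit P5@[2:4],P6@[3:4]
i=5 'b': node 11→7 ·f
i=6 'c': node 7→8  emit P2@[5:6],P3@[6:6]
i=7 'b': node 8→7 ·f
i=8 'b': node 7→10
i=9 'c': node 10→8 ·f  emit P2@[8:9],P3@[9:9]
i=10 'a': node 8→5 ·f
i=11 'c': node 5→6  emit P1@[9:11],P3@[11:11]
i=12 'b': node 6→3 ·f  emit P0@[10:12]
i=13 'b': node 3→10 ·f
i=14 'a': node 10→11  emit P5@[12:14],P6@[13:14]
i=15 'b': node 11→7 ·f
i=16 'b': node 7→10
i=17 'a': node 10→11  emit P5@[15:17],P6@[16:17]
i=18 'c': node 11→2 ·f  emit P3@[18:18]
i=19 'a': node 2→5 ·f
i=20 'a': node 5→9 ·f  emit P4@[19:20]
i=21 'b': node 9→7 ·f
i=22 'b': node 7→10
i=23 'a': node 10→11  emit P5@[21:23],P6@[22:23]
i=24 'b': node 11→7 ·f
i=25 'b': node 7→10
i=26 'a': node 10→11  emit P5@[24:26],P6@[25:26]

Result: [[1,6],[4,5],[4,6],[6,2],[6,3],[9,2],[9,3],[11,1],[11,3],[12,0],[14,5],[14,6],[17,5],[17,6],[18,3],[20,4],[23,5],[23,6],[26,5],[26,6]]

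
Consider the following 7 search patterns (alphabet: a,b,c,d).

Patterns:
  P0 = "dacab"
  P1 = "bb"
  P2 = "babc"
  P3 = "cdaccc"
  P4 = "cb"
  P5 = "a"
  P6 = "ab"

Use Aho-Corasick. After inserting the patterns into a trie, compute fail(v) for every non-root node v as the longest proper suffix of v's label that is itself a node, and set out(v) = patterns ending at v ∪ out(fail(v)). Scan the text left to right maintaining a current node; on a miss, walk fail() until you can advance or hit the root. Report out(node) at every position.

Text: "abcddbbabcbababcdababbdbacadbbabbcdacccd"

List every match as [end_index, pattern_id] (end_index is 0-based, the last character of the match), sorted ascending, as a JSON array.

Build:
Trie nodes:
  0='ε' goto a→18 b→6 c→11 d→1
  1='d' goto a→2
  2='da' goto c→3
  3='dac' goto a→4
  4='daca' goto b→5
  5='dacab' goto ·  ←P0
  6='b' goto a→8 b→7
  7='bb' goto ·  ←P1
  8='ba' goto b→9
  9='bab' goto c→10
  10='babc' goto ·  ←P2
  11='c' goto b→17 d→12
  12='cd' goto a→13
  13='cda' goto c→14
  14='cdac' goto c→15
  15='cdacc' goto c→16
  16='cdaccc' goto ·  ←P3
  17='cb' goto ·  ←P4
  18='a' goto b→19  ←P5
  19='ab' goto ·  ←P6

BFS fail/out derivation:
  n1('d'): parent n0 fail=0; on 'd' 0 → fail=0;  out ∅∪∅=∅
  n6('b'): parent n0 fail=0; on 'b' 0 → fail=0;  out ∅∪∅=∅
  n11('c'): parent n0 fail=0; on 'c' 0 → fail=0;  out ∅∪∅=∅
  n18('a'): parent n0 fail=0; on 'a' 0 → fail=0;  out {5}∪∅={5}
  n2('da'): parent n1 fail=0; on 'a' 0 → fail=18;  out ∅∪{5}={5}
  n7('bb'): parent n6 fail=0; on 'b' 0 → fail=6;  out {1}∪∅={1}
  n8('ba'): parent n6 fail=0; on 'a' 0 → fail=18;  out ∅∪{5}={5}
  n12('cd'): parent n11 fail=0; on 'd' 0 → fail=1;  out ∅∪∅=∅
  n17('cb'): parent n11 fail=0; on 'b' 0 → fail=6;  out {4}∪∅={4}
  n19('ab'): parent n18 fail=0; on 'b' 0 → fail=6;  out {6}∪∅={6}
  n3('dac'): parent n2 fail=18; on 'c' 18→0 → fail=11;  out ∅∪∅=∅
  n9('bab'): parent n8 fail=18; on 'b' 18 → fail=19;  out ∅∪{6}={6}
  n13('cda'): parent n12 fail=1; on 'a' 1 → fail=2;  out ∅∪{5}={5}
  n4('daca'): parent n3 fail=11; on 'a' 11→0 → fail=18;  out ∅∪{5}={5}
  n10('babc'): parent n9 fail=19; on 'c' 19→6→0 → fail=11;  out {2}∪∅={2}
  n14('cdac'): parent n13 fail=2; on 'c' 2 → fail=3;  out ∅∪∅=∅
  n5('dacab'): parent n4 fail=18; on 'b' 18 → fail=19;  out {0}∪{6}={0,6}
  n15('cdacc'): parent n14 fail=3; on 'c' 3→11→0 → fail=11;  out ∅∪∅=∅
  n16('cdaccc'): parent n15 fail=11; on 'c' 11→0 → fail=11;  out {3}∪∅={3}

Scan:
[0] read 'a'  n0⇒n18  → match P5@[0:0]
[1] read 'b'  n18⇒n19  → match P6@[0:1]
[2] read 'c'  n19⇒n11 ·f
[3] read 'd'  n11⇒n12
[4] read 'd'  n12⇒n1 ·f
[5] read 'b'  n1⇒n6 ·f
[6] read 'b'  n6⇒n7  → match P1@[5:6]
[7] read 'a'  n7⇒n8 ·f  → match P5@[7:7]
[8] read 'b'  n8⇒n9  → match P6@[7:8]
[9] read 'c'  n9⇒n10  → match P2@[6:9]
[10] read 'b'  n10⇒n17 ·f  → match P4@[9:10]
[11] read 'a'  n17⇒n8 ·f  → match P5@[11:11]
[12] read 'b'  n8⇒n9  → match P6@[11:12]
[13] read 'a'  n9⇒n8 ·f  → match P5@[13:13]
[14] read 'b'  n8⇒n9  → match P6@[13:14]
[15] read 'c'  n9⇒n10  → match P2@[12:15]
[16] read 'd'  n10⇒n12 ·f
[17] read 'a'  n12⇒n13  → match P5@[17:17]
[18] read 'b'  n13⇒n19 ·f  → match P6@[17:18]
[19] read 'a'  n19⇒n8 ·f  → match P5@[19:19]
[20] read 'b'  n8⇒n9  → match P6@[19:20]
[21] read 'b'  n9⇒n7 ·f  → match P1@[20:21]
[22] read 'd'  n7⇒n1 ·f
[23] read 'b'  n1⇒n6 ·f
[24] read 'a'  n6⇒n8  → match P5@[24:24]
[25] read 'c'  n8⇒n11 ·f
[26] read 'a'  n11⇒n18 ·f  → match P5@[26:26]
[27] read 'd'  n18⇒n1 ·f
[28] read 'b'  n1⇒n6 ·f
[29] read 'b'  n6⇒n7  → match P1@[28:29]
[30] read 'a'  n7⇒n8 ·f  → match P5@[30:30]
[31] read 'b'  n8⇒n9  → match P6@[30:31]
[32] read 'b'  n9⇒n7 ·f  → match P1@[31:32]
[33] read 'c'  n7⇒n11 ·f
[34] read 'd'  n11⇒n12
[35] read 'a'  n12⇒n13  → match P5@[35:35]
[36] read 'c'  n13⇒n14
[37] read 'c'  n14⇒n15
[38] read 'c'  n15⇒n16  → match P3@[33:38]
[39] read 'd'  n16⇒n12 ·f

All matches (sorted): [[0,5],[1,6],[6,1],[7,5],[8,6],[9,2],[10,4],[11,5],[12,6],[13,5],[14,6],[15,2],[17,5],[18,6],[19,5],[20,6],[21,1],[24,5],[26,5],[29,1],[30,5],[31,6],[32,1],[35,5],[38,3]]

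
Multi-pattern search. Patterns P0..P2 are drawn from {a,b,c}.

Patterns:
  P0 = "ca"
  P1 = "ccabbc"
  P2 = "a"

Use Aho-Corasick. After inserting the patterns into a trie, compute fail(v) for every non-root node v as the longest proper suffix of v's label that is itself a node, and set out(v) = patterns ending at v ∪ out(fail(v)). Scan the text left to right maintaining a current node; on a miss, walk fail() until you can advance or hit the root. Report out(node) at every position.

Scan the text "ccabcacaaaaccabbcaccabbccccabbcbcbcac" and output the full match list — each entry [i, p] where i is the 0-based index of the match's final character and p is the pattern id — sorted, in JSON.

Construct AC machine:
Trie (insert patterns):
  0='ε' goto a→8 c→1
  1='c' goto a→2 c→3
  2='ca' goto ·  ←P0
  3='cc' goto a→4
  4='cca' goto b→5
  5='ccab' goto b→6
  6='ccabb' goto c→7
  7='ccabbc' goto ·  ←P1
  8='a' goto ·  ←P2

Failure links (BFS by depth):
  n1('c'): parent n0 fail=0; on 'c' 0 → fail=0;  out ∅∪∅=∅
  n8('a'): parent n0 fail=0; on 'a' 0 → fail=0;  out {2}∪∅={2}
  n2('ca'): parent n1 fail=0; on 'a' 0 → fail=8;  out {0}∪{2}={0,2}
  n3('cc'): parent n1 fail=0; on 'c' 0 → fail=1;  out ∅∪∅=∅
  n4('cca'): parent n3 fail=1; on 'a' 1 → fail=2;  out ∅∪{0,2}={0,2}
  n5('ccab'): parent n4 fail=2; on 'b' 2→8→0 → fail=0;  out ∅∪∅=∅
  n6('ccabb'): parent n5 fail=0; on 'b' 0 → fail=0;  out ∅∪∅=∅
  n7('ccabbc'): parent n6 fail=0; on 'c' 0 → fail=1;  out {1}∪∅={1}

Scan:
[0] read 'c'  n0⇒n1
[1] read 'c'  n1⇒n3
[2] read 'a'  n3⇒n4  → match P0@[1:2],P2@[2:2]
[3] read 'b'  n4⇒n5
[4] read 'c'  n5⇒n1 (fail-walked)
[5] read 'a'  n1⇒n2  → match P0@[4:5],P2@[5:5]
[6] read 'c'  n2⇒n1 (fail-walked)
[7] read 'a'  n1⇒n2  → match P0@[6:7],P2@[7:7]
[8] read 'a'  n2⇒n8 (fail-walked)  → match P2@[8:8]
[9] read 'a'  n8⇒n8 (fail-walked)  → match P2@[9:9]
[10] read 'a'  n8⇒n8 (fail-walked)  → match P2@[10:10]
[11] read 'c'  n8⇒n1 (fail-walked)
[12] read 'c'  n1⇒n3
[13] read 'a'  n3⇒n4  → match P0@[12:13],P2@[13:13]
[14] read 'b'  n4⇒n5
[15] read 'b'  n5⇒n6
[16] read 'c'  n6⇒n7  → match P1@[11:16]
[17] read 'a'  n7⇒n2 (fail-walked)  → match P0@[16:17],P2@[17:17]
[18] read 'c'  n2⇒n1 (fail-walked)
[19] read 'c'  n1⇒n3
[20] read 'a'  n3⇒n4  → match P0@[19:20],P2@[20:20]
[21] read 'b'  n4⇒n5
[22] read 'b'  n5⇒n6
[23] read 'c'  n6⇒n7  → match P1@[18:23]
[24] read 'c'  n7⇒n3 (fail-walked)
[25] read 'c'  n3⇒n3 (fail-walked)
[26] read 'c'  n3⇒n3 (fail-walked)
[27] read 'a'  n3⇒n4  → match P0@[26:27],P2@[27:27]
[28] read 'b'  n4⇒n5
[29] read 'b'  n5⇒n6
[30] read 'c'  n6⇒n7  → match P1@[25:30]
[31] read 'b'  n7⇒n0 (fail-walked)
[32] read 'c'  n0⇒n1
[33] read 'b'  n1⇒n0 (fail-walked)
[34] read 'c'  n0⇒n1
[35] read 'a'  n1⇒n2  → match P0@[34:35],P2@[35:35]
[36] read 'c'  n2⇒n1 (fail-walked)

Result: [[2,0],[2,2],[5,0],[5,2],[7,0],[7,2],[8,2],[9,2],[10,2],[13,0],[13,2],[16,1],[17,0],[17,2],[20,0],[20,2],[23,1],[27,0],[27,2],[30,1],[35,0],[35,2]]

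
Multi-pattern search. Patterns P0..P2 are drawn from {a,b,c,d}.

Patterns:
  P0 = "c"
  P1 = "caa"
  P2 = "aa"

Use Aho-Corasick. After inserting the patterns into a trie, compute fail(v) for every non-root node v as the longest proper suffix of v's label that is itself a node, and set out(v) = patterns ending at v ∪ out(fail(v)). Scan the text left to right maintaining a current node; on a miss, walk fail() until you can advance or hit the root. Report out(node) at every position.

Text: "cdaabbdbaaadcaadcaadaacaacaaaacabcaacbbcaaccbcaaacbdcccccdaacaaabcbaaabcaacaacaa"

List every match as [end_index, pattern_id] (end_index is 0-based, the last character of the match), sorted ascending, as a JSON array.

Build automaton:
Trie (insert patterns):
  n0 'ε': a→4 c→1
  n1 'c': a→2  ←P0
  n2 'ca': a→3
  n3 'caa': ·  ←P1
  n4 'a': a→5
  n5 'aa': ·  ←P2

Failure links (BFS by depth):
  n1('c'): parent n0 fail=0; on 'c' 0 → fail=0;  out {0}∪∅={0}
  n4('a'): parent n0 fail=0; on 'a' 0 → fail=0;  out ∅∪∅=∅
  n2('ca'): parent n1 fail=0; on 'a' 0 → fail=4;  out ∅∪∅=∅
  n5('aa'): parent n4 fail=0; on 'a' 0 → fail=4;  out {2}∪∅={2}
  n3('caa'): parent n2 fail=4; on 'a' 4 → fail=5;  out {1}∪{2}={1,2}

Run:
pos 0 'c': at 1  → match P0@[0:0]
pos 1 'd': at 0 (via fail)
pos 2 'a': at 4
pos 3 'a': at 5  → match P2@[2:3]
pos 4 'b': at 0 (via fail)
pos 5 'b': at 0
pos 6 'd': at 0
pos 7 'b': at 0
pos 8 'a': at 4
pos 9 'a': at 5  → match P2@[8:9]
pos 10 'a': at 5 (via fail)  → match P2@[9:10]
pos 11 'd': at 0 (via fail)
pos 12 'c': at 1  → match P0@[12:12]
pos 13 'a': at 2
pos 14 'a': at 3  → match P1@[12:14],P2@[13:14]
pos 15 'd': at 0 (via fail)
pos 16 'c': at 1  → match P0@[16:16]
pos 17 'a': at 2
pos 18 'a': at 3  → match P1@[16:18],P2@[17:18]
pos 19 'd': at 0 (via fail)
pos 20 'a': at 4
pos 21 'a': at 5  → match P2@[20:21]
pos 22 'c': at 1 (via fail)  → match P0@[22:22]
pos 23 'a': at 2
pos 24 'a': at 3  → match P1@[22:24],P2@[23:24]
pos 25 'c': at 1 (via fail)  → match P0@[25:25]
pos 26 'a': at 2
pos 27 'a': at 3  → match P1@[25:27],P2@[26:27]
pos 28 'a': at 5 (via fail)  → match P2@[27:28]
pos 29 'a': at 5 (via fail)  → match P2@[28:29]
pos 30 'c': at 1 (via fail)  → match P0@[30:30]
pos 31 'a': at 2
pos 32 'b': at 0 (via fail)
pos 33 'c': at 1  → match P0@[33:33]
pos 34 'a': at 2
pos 35 'a': at 3  → match P1@[33:35],P2@[34:35]
pos 36 'c': at 1 (via fail)  → match P0@[36:36]
pos 37 'b': at 0 (via fail)
pos 38 'b': at 0
pos 39 'c': at 1  → match P0@[39:39]
pos 40 'a': at 2
pos 41 'a': at 3  → match P1@[39:41],P2@[40:41]
pos 42 'c': at 1 (via fail)  → match P0@[42:42]
pos 43 'c': at 1 (via fail)  → match P0@[43:43]
pos 44 'b': at 0 (via fail)
pos 45 'c': at 1  → match P0@[45:45]
pos 46 'a': at 2
pos 47 'a': at 3  → match P1@[45:47],P2@[46:47]
pos 48 'a': at 5 (via fail)  → match P2@[47:48]
pos 49 'c': at 1 (via fail)  → match P0@[49:49]
pos 50 'b': at 0 (via fail)
pos 51 'd': at 0
pos 52 'c': at 1  → match P0@[52:52]
pos 53 'c': at 1 (via fail)  → match P0@[53:53]
pos 54 'c': at 1 (via fail)  → match P0@[54:54]
pos 55 'c': at 1 (via fail)  → match P0@[55:55]
pos 56 'c': at 1 (via fail)  → match P0@[56:56]
pos 57 'd': at 0 (via fail)
pos 58 'a': at 4
pos 59 'a': at 5  → match P2@[58:59]
pos 60 'c': at 1 (via fail)  → match P0@[60:60]
pos 61 'a': at 2
pos 62 'a': at 3  → match P1@[60:62],P2@[61:62]
pos 63 'a': at 5 (via fail)  → match P2@[62:63]
pos 64 'b': at 0 (via fail)
pos 65 'c': at 1  → match P0@[65:65]
pos 66 'b': at 0 (via fail)
pos 67 'a': at 4
pos 68 'a': at 5  → match P2@[67:68]
pos 69 'a': at 5 (via fail)  → match P2@[68:69]
pos 70 'b': at 0 (via fail)
pos 71 'c': at 1  → match P0@[71:71]
pos 72 'a': at 2
pos 73 'a': at 3  → match P1@[71:73],P2@[72:73]
pos 74 'c': at 1 (via fail)  → match P0@[74:74]
pos 75 'a': at 2
pos 76 'a': at 3  → match P1@[74:76],P2@[75:76]
pos 77 'c': at 1 (via fail)  → match P0@[77:77]
pos 78 'a': at 2
pos 79 'a': at 3  → match P1@[77:79],P2@[78:79]

All matches (sorted): [[0,0],[3,2],[9,2],[10,2],[12,0],[14,1],[14,2],[16,0],[18,1],[18,2],[21,2],[22,0],[24,1],[24,2],[25,0],[27,1],[27,2],[28,2],[29,2],[30,0],[33,0],[35,1],[35,2],[36,0],[39,0],[41,1],[41,2],[42,0],[43,0],[45,0],[47,1],[47,2],[48,2],[49,0],[52,0],[53,0],[54,0],[55,0],[56,0],[59,2],[60,0],[62,1],[62,2],[63,2],[65,0],[68,2],[69,2],[71,0],[73,1],[73,2],[74,0],[76,1],[76,2],[77,0],[79,1],[79,2]]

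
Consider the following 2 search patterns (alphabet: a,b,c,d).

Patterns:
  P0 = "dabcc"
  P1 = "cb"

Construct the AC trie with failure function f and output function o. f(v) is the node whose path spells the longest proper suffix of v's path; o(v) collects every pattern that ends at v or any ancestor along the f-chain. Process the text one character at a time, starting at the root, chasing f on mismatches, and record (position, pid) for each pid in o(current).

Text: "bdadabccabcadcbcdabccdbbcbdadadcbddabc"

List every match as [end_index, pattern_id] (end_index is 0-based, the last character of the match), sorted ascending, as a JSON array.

Build:
Trie nodes:
  0='ε' goto c→6 d→1
  1='d' goto a→2
  2='da' goto b→3
  3='dab' goto c→4
  4='dabc' goto c→5
  5='dabcc' goto ·  [P0 ends]
  6='c' goto b→7
  7='cb' goto ·  [P1 ends]

BFS fail/out derivation:
  n1('d'): parent n0 fail=0; on 'd' 0 → fail=0;  out ∅∪∅=∅
  n6('c'): parent n0 fail=0; on 'c' 0 → fail=0;  out ∅∪∅=∅
  n2('da'): parent n1 fail=0; on 'a' 0 → fail=0;  out ∅∪∅=∅
  n7('cb'): parent n6 fail=0; on 'b' 0 → fail=0;  out {1}∪∅={1}
  n3('dab'): parent n2 fail=0; on 'b' 0 → fail=0;  out ∅∪∅=∅
  n4('dabc'): parent n3 fail=0; on 'c' 0 → fail=6;  out ∅∪∅=∅
  n5('dabcc'): parent n4 fail=6; on 'c' 6→0 → fail=6;  out {0}∪∅={0}

Scan:
i=0 'b': node 0→0
i=1 'd': node 0→1
i=2 'a': node 1→2
i=3 'd': node 2→1 (fail-walked)
i=4 'a': node 1→2
i=5 'b': node 2→3
i=6 'c': node 3→4
i=7 'c': node 4→5  emit P0@[3:7]
i=8 'a': node 5→0 (fail-walked)
i=9 'b': node 0→0
i=10 'c': node 0→6
i=11 'a': node 6→0 (fail-walked)
i=12 'd': node 0→1
i=13 'c': node 1→6 (fail-walked)
i=14 'b': node 6→7  emit P1@[13:14]
i=15 'c': node 7→6 (fail-walked)
i=16 'd': node 6→1 (fail-walked)
i=17 'a': node 1→2
i=18 'b': node 2→3
i=19 'c': node 3→4
i=20 'c': node 4→5  emit P0@[16:20]
i=21 'd': node 5→1 (fail-walked)
i=22 'b': node 1→0 (fail-walked)
i=23 'b': node 0→0
i=24 'c': node 0→6
i=25 'b': node 6→7  emit P1@[24:25]
i=26 'd': node 7→1 (fail-walked)
i=27 'a': node 1→2
i=28 'd': node 2→1 (fail-walked)
i=29 'a': node 1→2
i=30 'd': node 2→1 (fail-walked)
i=31 'c': node 1→6 (fail-walked)
i=32 'b': node 6→7  emit P1@[31:32]
i=33 'd': node 7→1 (fail-walked)
i=34 'd': node 1→1 (fail-walked)
i=35 'a': node 1→2
i=36 'b': node 2→3
i=37 'c': node 3→4

Matches: [[7,0],[14,1],[20,0],[25,1],[32,1]]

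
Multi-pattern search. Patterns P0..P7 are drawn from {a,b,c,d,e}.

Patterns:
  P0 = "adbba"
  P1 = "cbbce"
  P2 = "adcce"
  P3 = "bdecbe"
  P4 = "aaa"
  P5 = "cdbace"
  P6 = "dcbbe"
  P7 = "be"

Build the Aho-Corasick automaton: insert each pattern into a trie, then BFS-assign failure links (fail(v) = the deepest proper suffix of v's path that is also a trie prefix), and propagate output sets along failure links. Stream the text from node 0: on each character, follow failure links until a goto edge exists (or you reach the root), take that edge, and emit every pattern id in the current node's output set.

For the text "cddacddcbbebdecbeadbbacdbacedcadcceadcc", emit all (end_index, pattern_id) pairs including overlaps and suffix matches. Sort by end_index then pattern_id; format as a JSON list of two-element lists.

Build automaton:
Trie (insert patterns):
  0='ε' goto a→1 b→14 c→6 d→27
  1='a' goto a→20 d→2
  2='ad' goto b→3 c→11
  3='adb' goto b→4
  4='adbb' goto a→5
  5='adbba' goto ·  ←P0
  6='c' goto b→7 d→22
  7='cb' goto b→8
  8='cbb' goto c→9
  9='cbbc' goto e→10
  10='cbbce' goto ·  ←P1
  11='adc' goto c→12
  12='adcc' goto e→13
  13='adcce' goto ·  ←P2
  14='b' goto d→15 e→32
  15='bd' goto e→16
  16='bde' goto c→17
  17='bdec' goto b→18
  18='bdecb' goto e→19
  19='bdecbe' goto ·  ←P3
  20='aa' goto a→21
  21='aaa' goto ·  ←P4
  22='cd' goto b→23
  23='cdb' goto a→24
  24='cdba' goto c→25
  25='cdbac' goto e→26
  26='cdbace' goto ·  ←P5
  27='d' goto c→28
  28='dc' goto b→29
  29='dcb' goto b→30
  30='dcbb' goto e→31
  31='dcbbe' goto ·  ←P6
  32='be' goto ·  ←P7

BFS fail/out derivation:
  n1('a'): parent n0 fail=0; on 'a' 0 → fail=0;  out ∅∪∅=∅
  n6('c'): parent n0 fail=0; on 'c' 0 → fail=0;  out ∅∪∅=∅
  n14('b'): parent n0 fail=0; on 'b' 0 → fail=0;  out ∅∪∅=∅
  n27('d'): parent n0 fail=0; on 'd' 0 → fail=0;  out ∅∪∅=∅
  n2('ad'): parent n1 fail=0; on 'd' 0 → fail=27;  out ∅∪∅=∅
  n7('cb'): parent n6 fail=0; on 'b' 0 → fail=14;  out ∅∪∅=∅
  n15('bd'): parent n14 fail=0; on 'd' 0 → fail=27;  out ∅∪∅=∅
  n20('aa'): parent n1 fail=0; on 'a' 0 → fail=1;  out ∅∪∅=∅
  n22('cd'): parent n6 fail=0; on 'd' 0 → fail=27;  out ∅∪∅=∅
  n28('dc'): parent n27 fail=0; on 'c' 0 → fail=6;  out ∅∪∅=∅
  n32('be'): parent n14 fail=0; on 'e' 0 → fail=0;  out {7}∪∅={7}
  n3('adb'): parent n2 fail=27; on 'b' 27→0 → fail=14;  out ∅∪∅=∅
  n8('cbb'): parent n7 fail=14; on 'b' 14→0 → fail=14;  out ∅∪∅=∅
  n11('adc'): parent n2 fail=27; on 'c' 27 → fail=28;  out ∅∪∅=∅
  n16('bde'): parent n15 fail=27; on 'e' 27→0 → fail=0;  out ∅∪∅=∅
  n21('aaa'): parent n20 fail=1; on 'a' 1 → fail=20;  out {4}∪∅={4}
  n23('cdb'): parent n22 fail=27; on 'b' 27→0 → fail=14;  out ∅∪∅=∅
  n29('dcb'): parent n28 fail=6; on 'b' 6 → fail=7;  out ∅∪∅=∅
  n4('adbb'): parent n3 fail=14; on 'b' 14→0 → fail=14;  out ∅∪∅=∅
  n9('cbbc'): parent n8 fail=14; on 'c' 14→0 → fail=6;  out ∅∪∅=∅
  n12('adcc'): parent n11 fail=28; on 'c' 28→6→0 → fail=6;  out ∅∪∅=∅
  n17('bdec'): parent n16 fail=0; on 'c' 0 → fail=6;  out ∅∪∅=∅
  n24('cdba'): parent n23 fail=14; on 'a' 14→0 → fail=1;  out ∅∪∅=∅
  n30('dcbb'): parent n29 fail=7; on 'b' 7 → fail=8;  out ∅∪∅=∅
  n5('adbba'): parent n4 fail=14; on 'a' 14→0 → fail=1;  out {0}∪∅={0}
  n10('cbbce'): parent n9 fail=6; on 'e' 6→0 → fail=0;  out {1}∪∅={1}
  n13('adcce'): parent n12 fail=6; on 'e' 6→0 → fail=0;  out {2}∪∅={2}
  n18('bdecb'): parent n17 fail=6; on 'b' 6 → fail=7;  out ∅∪∅=∅
  n25('cdbac'): parent n24 fail=1; on 'c' 1→0 → fail=6;  out ∅∪∅=∅
  n31('dcbbe'): parent n30 fail=8; on 'e' 8→14 → fail=32;  out {6}∪{7}={6,7}
  n19('bdecbe'): parent n18 fail=7; on 'e' 7→14 → fail=32;  out {3}∪{7}={3,7}
  n26('cdbace'): parent n25 fail=6; on 'e' 6→0 → fail=0;  out {5}∪∅={5}

Text stream:
[0] read 'c'  n0⇒n6
[1] read 'd'  n6⇒n22
[2] read 'd'  n22⇒n27 (fail-walked)
[3] read 'a'  n27⇒n1 (fail-walked)
[4] read 'c'  n1⇒n6 (fail-walked)
[5] read 'd'  n6⇒n22
[6] read 'd'  n22⇒n27 (fail-walked)
[7] read 'c'  n27⇒n28
[8] read 'b'  n28⇒n29
[9] read 'b'  n29⇒n30
[10] read 'e'  n30⇒n31  emit P6@[6:10],P7@[9:10]
[11] read 'b'  n31⇒n14 (fail-walked)
[12] read 'd'  n14⇒n15
[13] read 'e'  n15⇒n16
[14] read 'c'  n16⇒n17
[15] read 'b'  n17⇒n18
[16] read 'e'  n18⇒n19  emit P3@[11:16],P7@[15:16]
[17] read 'a'  n19⇒n1 (fail-walked)
[18] read 'd'  n1⇒n2
[19] read 'b'  n2⇒n3
[20] read 'b'  n3⇒n4
[21] read 'a'  n4⇒n5  emit P0@[17:21]
[22] read 'c'  n5⇒n6 (fail-walked)
[23] read 'd'  n6⇒n22
[24] read 'b'  n22⇒n23
[25] read 'a'  n23⇒n24
[26] read 'c'  n24⇒n25
[27] read 'e'  n25⇒n26  emit P5@[22:27]
[28] read 'd'  n26⇒n27 (fail-walked)
[29] read 'c'  n27⇒n28
[30] read 'a'  n28⇒n1 (fail-walked)
[31] read 'd'  n1⇒n2
[32] read 'c'  n2⇒n11
[33] read 'c'  n11⇒n12
[34] read 'e'  n12⇒n13  emit P2@[30:34]
[35] read 'a'  n13⇒n1 (fail-walked)
[36] read 'd'  n1⇒n2
[37] read 'c'  n2⇒n11
[38] read 'c'  n11⇒n12

All matches (sorted): [[10,6],[10,7],[16,3],[16,7],[21,0],[27,5],[34,2]]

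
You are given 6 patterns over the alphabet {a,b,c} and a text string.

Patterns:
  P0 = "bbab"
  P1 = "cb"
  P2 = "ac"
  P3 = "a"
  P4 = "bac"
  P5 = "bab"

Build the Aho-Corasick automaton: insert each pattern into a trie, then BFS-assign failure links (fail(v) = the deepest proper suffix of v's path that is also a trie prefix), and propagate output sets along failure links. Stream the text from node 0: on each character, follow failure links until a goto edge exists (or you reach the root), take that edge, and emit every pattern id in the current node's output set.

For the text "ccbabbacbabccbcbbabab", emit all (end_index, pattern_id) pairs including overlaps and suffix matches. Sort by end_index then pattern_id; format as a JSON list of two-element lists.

Build:
Trie (insert patterns):
  0='ε' goto a→7 b→1 c→5
  1='b' goto a→9 b→2
  2='bb' goto a→3
  3='bba' goto b→4
  4='bbab' goto ·  [P0 ends]
  5='c' goto b→6
  6='cb' goto ·  [P1 ends]
  7='a' goto c→8  [P3 ends]
  8='ac' goto ·  [P2 ends]
  9='ba' goto b→11 c→10
  10='bac' goto ·  [P4 ends]
  11='bab' goto ·  [P5 ends]

Failure links (BFS by depth):
  n1('b'): parent n0 fail=0; on 'b' 0 → fail=0;  out ∅∪∅=∅
  n5('c'): parent n0 fail=0; on 'c' 0 → fail=0;  out ∅∪∅=∅
  n7('a'): parent n0 fail=0; on 'a' 0 → fail=0;  out {3}∪∅={3}
  n2('bb'): parent n1 fail=0; on 'b' 0 → fail=1;  out ∅∪∅=∅
  n6('cb'): parent n5 fail=0; on 'b' 0 → fail=1;  out {1}∪∅={1}
  n8('ac'): parent n7 fail=0; on 'c' 0 → fail=5;  out {2}∪∅={2}
  n9('ba'): parent n1 fail=0; on 'a' 0 → fail=7;  out ∅∪{3}={3}
  n3('bba'): parent n2 fail=1; on 'a' 1 → fail=9;  out ∅∪{3}={3}
  n10('bac'): parent n9 fail=7; on 'c' 7 → fail=8;  out {4}∪{2}={2,4}
  n11('bab'): parent n9 fail=7; on 'b' 7→0 → fail=1;  out {5}∪∅={5}
  n4('bbab'): parent n3 fail=9; on 'b' 9 → fail=11;  out {0}∪{5}={0,5}

Run:
[0] read 'c'  n0⇒n5
[1] read 'c'  n5⇒n5 ·f
[2] read 'b'  n5⇒n6  emit P1@[1:2]
[3] read 'a'  n6⇒n9 ·f  emit P3@[3:3]
[4] read 'b'  n9⇒n11  emit P5@[2:4]
[5] read 'b'  n11⇒n2 ·f
[6] read 'a'  n2⇒n3  emit P3@[6:6]
[7] read 'c'  n3⇒n10 ·f  emit P2@[6:7],P4@[5:7]
[8] read 'b'  n10⇒n6 ·f  emit P1@[7:8]
[9] read 'a'  n6⇒n9 ·f  emit P3@[9:9]
[10] read 'b'  n9⇒n11  emit P5@[8:10]
[11] read 'c'  n11⇒n5 ·f
[12] read 'c'  n5⇒n5 ·f
[13] read 'b'  n5⇒n6  emit P1@[12:13]
[14] read 'c'  n6⇒n5 ·f
[15] read 'b'  n5⇒n6  emit P1@[14:15]
[16] read 'b'  n6⇒n2 ·f
[17] read 'a'  n2⇒n3  emit P3@[17:17]
[18] read 'b'  n3⇒n4  emit P0@[15:18],P5@[16:18]
[19] read 'a'  n4⇒n9 ·f  emit P3@[19:19]
[20] read 'b'  n9⇒n11  emit P5@[18:20]

Result: [[2,1],[3,3],[4,5],[6,3],[7,2],[7,4],[8,1],[9,3],[10,5],[13,1],[15,1],[17,3],[18,0],[18,5],[19,3],[20,5]]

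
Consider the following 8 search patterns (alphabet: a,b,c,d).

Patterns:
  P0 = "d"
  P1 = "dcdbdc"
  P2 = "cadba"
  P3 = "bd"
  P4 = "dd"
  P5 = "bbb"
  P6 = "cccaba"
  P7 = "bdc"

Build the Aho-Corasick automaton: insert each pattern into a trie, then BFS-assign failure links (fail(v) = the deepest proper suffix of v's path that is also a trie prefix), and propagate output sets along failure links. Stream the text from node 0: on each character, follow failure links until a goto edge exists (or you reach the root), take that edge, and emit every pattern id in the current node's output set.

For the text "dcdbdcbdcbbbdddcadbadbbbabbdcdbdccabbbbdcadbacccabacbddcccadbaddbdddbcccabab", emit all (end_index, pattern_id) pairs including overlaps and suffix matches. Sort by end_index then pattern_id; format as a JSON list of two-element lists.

Build:
Trie (insert patterns):
  0='ε' goto b→12 c→7 d→1
  1='d' goto c→2 d→14  ←P0
  2='dc' goto d→3
  3='dcd' goto b→4
  4='dcdb' goto d→5
  5='dcdbd' goto c→6
  6='dcdbdc' goto ·  ←P1
  7='c' goto a→8 c→17
  8='ca' goto d→9
  9='cad' goto b→10
  10='cadb' goto a→11
  11='cadba' goto ·  ←P2
  12='b' goto b→15 d→13
  13='bd' goto c→22  ←P3
  14='dd' goto ·  ←P4
  15='bb' goto b→16
  16='bbb' goto ·  ←P5
  17='cc' goto c→18
  18='ccc' goto a→19
  19='ccca' goto b→20
  20='cccab' goto a→21
  21='cccaba' goto ·  ←P6
  22='bdc' goto ·  ←P7

Failure links (BFS by depth):
  n1('d'): parent n0 fail=0; on 'd' 0 → fail=0;  out {0}∪∅={0}
  n7('c'): parent n0 fail=0; on 'c' 0 → fail=0;  out ∅∪∅=∅
  n12('b'): parent n0 fail=0; on 'b' 0 → fail=0;  out ∅∪∅=∅
  n2('dc'): parent n1 fail=0; on 'c' 0 → fail=7;  out ∅∪∅=∅
  n8('ca'): parent n7 fail=0; on 'a' 0 → fail=0;  out ∅∪∅=∅
  n13('bd'): parent n12 fail=0; on 'd' 0 → fail=1;  out {3}∪{0}={0,3}
  n14('dd'): parent n1 fail=0; on 'd' 0 → fail=1;  out {4}∪{0}={0,4}
  n15('bb'): parent n12 fail=0; on 'b' 0 → fail=12;  out ∅∪∅=∅
  n17('cc'): parent n7 fail=0; on 'c' 0 → fail=7;  out ∅∪∅=∅
  n3('dcd'): parent n2 fail=7; on 'd' 7→0 → fail=1;  out ∅∪{0}={0}
  n9('cad'): parent n8 fail=0; on 'd' 0 → fail=1;  out ∅∪{0}={0}
  n16('bbb'): parent n15 fail=12; on 'b' 12 → fail=15;  out {5}∪∅={5}
  n18('ccc'): parent n17 fail=7; on 'c' 7 → fail=17;  out ∅∪∅=∅
  n22('bdc'): parent n13 fail=1; on 'c' 1 → fail=2;  out {7}∪∅={7}
  n4('dcdb'): parent n3 fail=1; on 'b' 1→0 → fail=12;  out ∅∪∅=∅
  n10('cadb'): parent n9 fail=1; on 'b' 1→0 → fail=12;  out ∅∪∅=∅
  n19('ccca'): parent n18 fail=17; on 'a' 17→7 → fail=8;  out ∅∪∅=∅
  n5('dcdbd'): parent n4 fail=12; on 'd' 12 → fail=13;  out ∅∪{0,3}={0,3}
  n11('cadba'): parent n10 fail=12; on 'a' 12→0 → fail=0;  out {2}∪∅={2}
  n20('cccab'): parent n19 fail=8; on 'b' 8→0 → fail=12;  out ∅∪∅=∅
  n6('dcdbdc'): parent n5 fail=13; on 'c' 13 → fail=22;  out {1}∪{7}={1,7}
  n21('cccaba'): parent n20 fail=12; on 'a' 12→0 → fail=0;  out {6}∪∅={6}

Scan:
pos 0 'd': at 1  ** P0@[0:0]
pos 1 'c': at 2
pos 2 'd': at 3  ** P0@[2:2]
pos 3 'b': at 4
pos 4 'd': at 5  ** P0@[4:4],P3@[3:4]
pos 5 'c': at 6  ** P1@[0:5],P7@[3:5]
pos 6 'b': at 12 (via fail)
pos 7 'd': at 13  ** P0@[7:7],P3@[6:7]
pos 8 'c': at 22  ** P7@[6:8]
pos 9 'b': at 12 (via fail)
pos 10 'b': at 15
pos 11 'b': at 16  ** P5@[9:11]
pos 12 'd': at 13 (via fail)  ** P0@[12:12],P3@[11:12]
pos 13 'd': at 14 (via fail)  ** P0@[13:13],P4@[12:13]
pos 14 'd': at 14 (via fail)  ** P0@[14:14],P4@[13:14]
pos 15 'c': at 2 (via fail)
pos 16 'a': at 8 (via fail)
pos 17 'd': at 9  ** P0@[17:17]
pos 18 'b': at 10
pos 19 'a': at 11  ** P2@[15:19]
pos 20 'd': at 1 (via fail)  ** P0@[20:20]
pos 21 'b': at 12 (via fail)
pos 22 'b': at 15
pos 23 'b': at 16  ** P5@[21:23]
pos 24 'a': at 0 (via fail)
pos 25 'b': at 12
pos 26 'b': at 15
pos 27 'd': at 13 (via fail)  ** P0@[27:27],P3@[26:27]
pos 28 'c': at 22  ** P7@[26:28]
pos 29 'd': at 3 (via fail)  ** P0@[29:29]
pos 30 'b': at 4
pos 31 'd': at 5  ** P0@[31:31],P3@[30:31]
pos 32 'c': at 6  ** P1@[27:32],P7@[30:32]
pos 33 'c': at 17 (via fail)
pos 34 'a': at 8 (via fail)
pos 35 'b': at 12 (via fail)
pos 36 'b': at 15
pos 37 'b': at 16  ** P5@[35:37]
pos 38 'b': at 16 (via fail)  ** P5@[36:38]
pos 39 'd': at 13 (via fail)  ** P0@[39:39],P3@[38:39]
pos 40 'c': at 22  ** P7@[38:40]
pos 41 'a': at 8 (via fail)
pos 42 'd': at 9  ** P0@[42:42]
pos 43 'b': at 10
pos 44 'a': at 11  ** P2@[40:44]
pos 45 'c': at 7 (via fail)
pos 46 'c': at 17
pos 47 'c': at 18
pos 48 'a': at 19
pos 49 'b': at 20
pos 50 'a': at 21  ** P6@[45:50]
pos 51 'c': at 7 (via fail)
pos 52 'b': at 12 (via fail)
pos 53 'd': at 13  ** P0@[53:53],P3@[52:53]
pos 54 'd': at 14 (via fail)  ** P0@[54:54],P4@[53:54]
pos 55 'c': at 2 (via fail)
pos 56 'c': at 17 (via fail)
pos 57 'c': at 18
pos 58 'a': at 19
pos 59 'd': at 9 (via fail)  ** P0@[59:59]
pos 60 'b': at 10
pos 61 'a': at 11  ** P2@[57:61]
pos 62 'd': at 1 (via fail)  ** P0@[62:62]
pos 63 'd': at 14  ** P0@[63:63],P4@[62:63]
pos 64 'b': at 12 (via fail)
pos 65 'd': at 13  ** P0@[65:65],P3@[64:65]
pos 66 'd': at 14 (via fail)  ** P0@[66:66],P4@[65:66]
pos 67 'd': at 14 (via fail)  ** P0@[67:67],P4@[66:67]
pos 68 'b': at 12 (via fail)
pos 69 'c': at 7 (via fail)
pos 70 'c': at 17
pos 71 'c': at 18
pos 72 'a': at 19
pos 73 'b': at 20
pos 74 'a': at 21  ** P6@[69:74]
pos 75 'b': at 12 (via fail)

Matches: [[0,0],[2,0],[4,0],[4,3],[5,1],[5,7],[7,0],[7,3],[8,7],[11,5],[12,0],[12,3],[13,0],[13,4],[14,0],[14,4],[17,0],[19,2],[20,0],[23,5],[27,0],[27,3],[28,7],[29,0],[31,0],[31,3],[32,1],[32,7],[37,5],[38,5],[39,0],[39,3],[40,7],[42,0],[44,2],[50,6],[53,0],[53,3],[54,0],[54,4],[59,0],[61,2],[62,0],[63,0],[63,4],[65,0],[65,3],[66,0],[66,4],[67,0],[67,4],[74,6]]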